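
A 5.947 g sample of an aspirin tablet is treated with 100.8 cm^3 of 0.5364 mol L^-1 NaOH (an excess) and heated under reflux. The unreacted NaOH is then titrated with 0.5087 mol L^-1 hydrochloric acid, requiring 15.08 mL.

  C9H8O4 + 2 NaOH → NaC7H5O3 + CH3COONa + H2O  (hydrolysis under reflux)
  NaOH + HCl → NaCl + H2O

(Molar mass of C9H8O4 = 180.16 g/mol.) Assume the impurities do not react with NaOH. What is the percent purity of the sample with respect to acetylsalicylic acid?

70.28 %

n(NaOH) added = 0.1008 × 0.5364 = 0.05407 mol
n(HCl) used in back-titration = 0.01508 × 0.5087 = 7.671 × 10^-3 mol
n(NaOH) left over = 7.671 × 10^-3 mol (1:1 ratio)
n(NaOH) consumed by analyte = 0.05407 − 7.671 × 10^-3 = 0.04640 mol
From the 1:2 ratio, n(C9H8O4) = 1/2 × 0.04640 = 0.02320 mol
mass of C9H8O4 = 0.02320 × 180.16 = 4.180 g
% C9H8O4 = 4.180 / 5.947 × 100 = 70.28 %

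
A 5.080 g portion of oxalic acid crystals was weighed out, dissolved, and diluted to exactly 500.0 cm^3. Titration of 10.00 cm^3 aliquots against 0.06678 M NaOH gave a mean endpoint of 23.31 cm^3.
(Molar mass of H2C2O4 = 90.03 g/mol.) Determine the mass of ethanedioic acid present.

3.504 g

H2C2O4 + 2 NaOH → Na2C2O4 + 2 H2O
n(NaOH) per titration = 0.02331 × 0.06678 = 1.557 × 10^-3 mol
From the 1:2 ratio, n(H2C2O4) in each aliquot = 1/2 × 1.557 × 10^-3 = 7.783 × 10^-4 mol
n(H2C2O4) in the whole flask = 7.783 × 10^-4 × 500.0/10.00 = 0.03892 mol
mass of H2C2O4 = 0.03892 × 90.03 = 3.504 g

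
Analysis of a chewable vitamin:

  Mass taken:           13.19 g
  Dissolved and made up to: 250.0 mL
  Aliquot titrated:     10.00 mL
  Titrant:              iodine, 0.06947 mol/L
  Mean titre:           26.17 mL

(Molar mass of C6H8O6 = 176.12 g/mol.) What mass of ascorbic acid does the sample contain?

8.005 g

C6H8O6 + I2 → C6H6O6 + 2 HI
n(I2) per titration = 0.02617 × 0.06947 = 1.818 × 10^-3 mol
n(C6H8O6) in each aliquot = 1.818 × 10^-3 mol (1:1 ratio)
n(C6H8O6) in the whole flask = 1.818 × 10^-3 × 250.0/10.00 = 0.04545 mol
mass of C6H8O6 = 0.04545 × 176.12 = 8.005 g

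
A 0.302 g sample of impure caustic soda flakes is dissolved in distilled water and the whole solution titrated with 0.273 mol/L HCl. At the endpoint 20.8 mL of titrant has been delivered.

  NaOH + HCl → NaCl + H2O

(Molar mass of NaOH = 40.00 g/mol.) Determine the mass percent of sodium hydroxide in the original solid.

75.2 %

n(HCl) = 0.0208 L × 0.273 mol/L = 5.68 × 10^-3 mol
n(NaOH) = 5.68 × 10^-3 mol (1:1 ratio)
mass of NaOH = 5.68 × 10^-3 × 40.00 g/mol = 0.227 g
% NaOH = 0.227 / 0.302 × 100 = 75.2 %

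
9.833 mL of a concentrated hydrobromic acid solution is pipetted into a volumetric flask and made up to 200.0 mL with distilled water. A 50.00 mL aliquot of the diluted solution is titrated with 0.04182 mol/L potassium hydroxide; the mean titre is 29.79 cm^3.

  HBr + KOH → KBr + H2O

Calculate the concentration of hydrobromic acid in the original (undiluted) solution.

0.5068 mol/L

n(KOH) = 0.02979 × 0.04182 = 1.246 × 10^-3 mol
n(HBr) in the aliquot = 1.246 × 10^-3 mol (1:1 ratio)
[HBr]_dilute = 1.246 × 10^-3 / 0.05000 = 0.02492 mol/L
Dilution factor = 200.0 / 9.833 = 20.34
[HBr]_stock = 0.02492 × 20.34 = 0.5068 mol/L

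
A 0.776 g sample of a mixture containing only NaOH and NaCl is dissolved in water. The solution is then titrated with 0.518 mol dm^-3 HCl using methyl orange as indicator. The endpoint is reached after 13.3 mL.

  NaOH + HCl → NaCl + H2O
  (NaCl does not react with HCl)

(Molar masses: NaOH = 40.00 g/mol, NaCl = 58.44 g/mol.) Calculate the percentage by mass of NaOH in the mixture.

n(HCl) = 0.0133 × 0.518 = 6.89 × 10^-3 mol
Let x = n(NaOH), y = n(NaCl).
Titrant: 1x = 6.89 × 10^-3;  mass: 40.00x + 58.44y = 0.776
Solving, x = 6.89 × 10^-3 mol, y = 8.56 × 10^-3 mol
mass of NaOH = 6.89 × 10^-3 × 40.00 = 0.276 g
% NaOH = 0.276 / 0.776 × 100 = 35.5 %

35.5 %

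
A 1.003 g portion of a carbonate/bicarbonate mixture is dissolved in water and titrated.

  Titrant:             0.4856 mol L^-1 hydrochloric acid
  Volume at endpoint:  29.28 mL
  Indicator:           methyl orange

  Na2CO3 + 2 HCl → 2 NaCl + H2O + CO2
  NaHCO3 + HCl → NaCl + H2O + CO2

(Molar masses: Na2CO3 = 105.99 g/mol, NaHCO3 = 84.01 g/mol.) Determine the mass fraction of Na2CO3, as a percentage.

n(HCl) = 0.02928 × 0.4856 = 0.01422 mol
Let x = n(Na2CO3), y = n(NaHCO3).
Titrant: 2x + 1y = 0.01422;  mass: 105.99x + 84.01y = 1.003
Solving, x = 3.087 × 10^-3 mol, y = 8.044 × 10^-3 mol
mass of Na2CO3 = 3.087 × 10^-3 × 105.99 = 0.3272 g
% Na2CO3 = 0.3272 / 1.003 × 100 = 32.62 %

32.62 %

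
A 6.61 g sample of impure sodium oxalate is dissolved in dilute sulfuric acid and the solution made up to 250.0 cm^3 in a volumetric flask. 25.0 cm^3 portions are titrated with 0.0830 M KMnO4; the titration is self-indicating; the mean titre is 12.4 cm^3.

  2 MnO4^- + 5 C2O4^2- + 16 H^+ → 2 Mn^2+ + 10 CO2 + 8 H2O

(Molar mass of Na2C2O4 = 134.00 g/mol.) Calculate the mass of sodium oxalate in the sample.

3.45 g

n(KMnO4) per titration = 0.0124 × 0.0830 = 1.03 × 10^-3 mol
From the 5:2 ratio, n(Na2C2O4) in each aliquot = 5/2 × 1.03 × 10^-3 = 2.57 × 10^-3 mol
n(Na2C2O4) in the whole flask = 2.57 × 10^-3 × 250.0/25.0 = 0.0257 mol
mass of Na2C2O4 = 0.0257 × 134.00 = 3.45 g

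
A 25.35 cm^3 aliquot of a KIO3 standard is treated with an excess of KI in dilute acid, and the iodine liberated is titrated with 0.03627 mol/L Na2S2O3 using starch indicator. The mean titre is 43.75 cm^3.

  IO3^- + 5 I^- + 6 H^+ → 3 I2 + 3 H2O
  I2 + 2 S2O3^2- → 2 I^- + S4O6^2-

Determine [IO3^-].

0.01043 mol/L

n(S2O3^2-) = 0.04375 × 0.03627 = 1.587 × 10^-3 mol
n(I2) = n(S2O3^2-)/2 = 7.934 × 10^-4 mol
From the 1:3 ratio, n(IO3^-) in the aliquot = 1/3 × 7.934 × 10^-4 = 2.645 × 10^-4 mol
[IO3^-] = 2.645 × 10^-4 / 0.02535 = 0.01043 mol/L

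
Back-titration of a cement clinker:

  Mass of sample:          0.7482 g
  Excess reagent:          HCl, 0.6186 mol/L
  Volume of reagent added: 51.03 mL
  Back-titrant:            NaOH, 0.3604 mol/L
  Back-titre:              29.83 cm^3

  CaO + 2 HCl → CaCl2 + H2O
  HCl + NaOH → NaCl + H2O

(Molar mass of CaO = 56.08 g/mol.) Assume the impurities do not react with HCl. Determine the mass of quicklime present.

0.5837 g

n(HCl) added = 0.05103 × 0.6186 = 0.03157 mol
n(NaOH) used in back-titration = 0.02983 × 0.3604 = 0.01075 mol
n(HCl) left over = 0.01075 mol (1:1 ratio)
n(HCl) consumed by analyte = 0.03157 − 0.01075 = 0.02082 mol
From the 1:2 ratio, n(CaO) = 1/2 × 0.02082 = 0.01041 mol
mass of CaO = 0.01041 × 56.08 = 0.5837 g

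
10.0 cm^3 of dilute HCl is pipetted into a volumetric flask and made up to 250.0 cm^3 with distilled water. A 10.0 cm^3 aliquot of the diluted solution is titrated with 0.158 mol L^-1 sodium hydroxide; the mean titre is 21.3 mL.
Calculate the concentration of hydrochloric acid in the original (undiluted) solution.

8.41 mol/L

HCl + NaOH → NaCl + H2O
n(NaOH) = 0.0213 × 0.158 = 3.37 × 10^-3 mol
n(HCl) in the aliquot = 3.37 × 10^-3 mol (1:1 ratio)
[HCl]_dilute = 3.37 × 10^-3 / 0.0100 = 0.337 mol/L
Dilution factor = 250.0 / 10.0 = 25.00
[HCl]_stock = 0.337 × 25.00 = 8.41 mol/L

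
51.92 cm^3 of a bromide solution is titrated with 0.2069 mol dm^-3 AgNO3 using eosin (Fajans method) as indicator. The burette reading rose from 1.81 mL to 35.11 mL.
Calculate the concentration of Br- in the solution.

Ag^+ + Br^- → AgBr(s)
n(AgNO3) = 0.03330 L × 0.2069 mol/L = 6.890 × 10^-3 mol
n(Br-) = 6.890 × 10^-3 mol (1:1 mole ratio)
[Br-] = 6.890 × 10^-3 mol / 0.05192 L = 0.1327 mol/L

0.1327 mol/L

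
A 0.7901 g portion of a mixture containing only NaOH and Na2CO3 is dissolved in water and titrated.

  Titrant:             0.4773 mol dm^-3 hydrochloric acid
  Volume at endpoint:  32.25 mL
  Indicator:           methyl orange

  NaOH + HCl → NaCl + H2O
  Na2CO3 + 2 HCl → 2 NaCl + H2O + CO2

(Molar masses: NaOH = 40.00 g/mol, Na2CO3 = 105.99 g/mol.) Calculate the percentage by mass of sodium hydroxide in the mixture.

n(HCl) = 0.03225 × 0.4773 = 0.01539 mol
Let x = n(NaOH), y = n(Na2CO3).
Titrant: 1x + 2y = 0.01539;  mass: 40.00x + 105.99y = 0.7901
Solving, x = 1.974 × 10^-3 mol, y = 6.710 × 10^-3 mol
mass of NaOH = 1.974 × 10^-3 × 40.00 = 0.07895 g
% NaOH = 0.07895 / 0.7901 × 100 = 9.992 %

9.992 %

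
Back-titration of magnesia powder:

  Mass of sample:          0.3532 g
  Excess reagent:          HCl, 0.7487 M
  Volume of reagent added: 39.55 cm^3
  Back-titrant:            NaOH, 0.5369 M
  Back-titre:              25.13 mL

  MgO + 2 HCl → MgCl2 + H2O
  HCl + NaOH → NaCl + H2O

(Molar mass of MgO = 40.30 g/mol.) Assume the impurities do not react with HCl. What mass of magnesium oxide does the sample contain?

0.3248 g

n(HCl) added = 0.03955 × 0.7487 = 0.02961 mol
n(NaOH) used in back-titration = 0.02513 × 0.5369 = 0.01349 mol
n(HCl) left over = 0.01349 mol (1:1 ratio)
n(HCl) consumed by analyte = 0.02961 − 0.01349 = 0.01612 mol
From the 1:2 ratio, n(MgO) = 1/2 × 0.01612 = 8.059 × 10^-3 mol
mass of MgO = 8.059 × 10^-3 × 40.30 = 0.3248 g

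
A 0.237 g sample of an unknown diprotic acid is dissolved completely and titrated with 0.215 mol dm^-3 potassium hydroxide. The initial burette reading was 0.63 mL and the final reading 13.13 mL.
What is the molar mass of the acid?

176 g/mol

n(KOH) = 0.0125 L × 0.215 mol/L = 2.69 × 10^-3 mol
From the 1:2 ratio, n(H2A) = 1/2 × 2.69 × 10^-3 = 1.34 × 10^-3 mol
M = m / n = 0.237 g / 1.34 × 10^-3 mol = 176 g/mol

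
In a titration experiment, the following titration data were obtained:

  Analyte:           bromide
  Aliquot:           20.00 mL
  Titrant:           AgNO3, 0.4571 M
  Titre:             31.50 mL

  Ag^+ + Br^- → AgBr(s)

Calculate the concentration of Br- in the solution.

0.7199 M

n(AgNO3) = 0.03150 L × 0.4571 mol/L = 0.01440 mol
n(Br-) = 0.01440 mol (1:1 mole ratio)
[Br-] = 0.01440 mol / 0.02000 L = 0.7199 mol/L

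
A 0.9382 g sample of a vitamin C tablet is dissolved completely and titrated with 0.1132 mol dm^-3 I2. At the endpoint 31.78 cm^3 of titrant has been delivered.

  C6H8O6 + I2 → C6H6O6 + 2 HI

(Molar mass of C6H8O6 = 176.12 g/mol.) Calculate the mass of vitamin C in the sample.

n(I2) = 0.03178 L × 0.1132 mol/L = 3.597 × 10^-3 mol
n(C6H8O6) = 3.597 × 10^-3 mol (1:1 ratio)
mass of C6H8O6 = 3.597 × 10^-3 × 176.12 g/mol = 0.6336 g

0.6336 g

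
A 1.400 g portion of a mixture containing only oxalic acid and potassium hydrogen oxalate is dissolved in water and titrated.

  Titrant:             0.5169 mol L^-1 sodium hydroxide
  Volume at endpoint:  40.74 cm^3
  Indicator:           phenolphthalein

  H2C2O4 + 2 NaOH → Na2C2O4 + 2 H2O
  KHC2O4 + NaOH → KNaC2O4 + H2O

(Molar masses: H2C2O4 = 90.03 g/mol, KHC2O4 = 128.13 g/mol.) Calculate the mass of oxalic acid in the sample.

0.7031 g

n(NaOH) = 0.04074 × 0.5169 = 0.02106 mol
Let x = n(H2C2O4), y = n(KHC2O4).
Titrant: 2x + 1y = 0.02106;  mass: 90.03x + 128.13y = 1.400
Solving, x = 7.810 × 10^-3 mol, y = 5.439 × 10^-3 mol
mass of H2C2O4 = 7.810 × 10^-3 × 90.03 = 0.7031 g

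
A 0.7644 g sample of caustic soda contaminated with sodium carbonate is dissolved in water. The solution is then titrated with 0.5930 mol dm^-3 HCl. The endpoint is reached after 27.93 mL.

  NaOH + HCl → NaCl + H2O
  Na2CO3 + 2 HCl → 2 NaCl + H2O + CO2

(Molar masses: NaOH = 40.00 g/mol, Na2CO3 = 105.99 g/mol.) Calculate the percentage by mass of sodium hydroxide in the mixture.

n(HCl) = 0.02793 × 0.5930 = 0.01656 mol
Let x = n(NaOH), y = n(Na2CO3).
Titrant: 1x + 2y = 0.01656;  mass: 40.00x + 105.99y = 0.7644
Solving, x = 8.721 × 10^-3 mol, y = 3.921 × 10^-3 mol
mass of NaOH = 8.721 × 10^-3 × 40.00 = 0.3488 g
% NaOH = 0.3488 / 0.7644 × 100 = 45.64 %

45.64 %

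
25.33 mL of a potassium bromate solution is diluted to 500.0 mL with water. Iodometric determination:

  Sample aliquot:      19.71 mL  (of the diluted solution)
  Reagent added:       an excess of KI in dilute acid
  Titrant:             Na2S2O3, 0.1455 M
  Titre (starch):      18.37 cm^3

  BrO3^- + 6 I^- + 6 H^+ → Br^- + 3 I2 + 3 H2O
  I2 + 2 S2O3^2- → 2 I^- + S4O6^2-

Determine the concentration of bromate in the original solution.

0.4461 M

n(S2O3^2-) = 0.01837 × 0.1455 = 2.673 × 10^-3 mol
n(I2) = n(S2O3^2-)/2 = 1.336 × 10^-3 mol
From the 1:3 ratio, n(BrO3^-) in the aliquot = 1/3 × 1.336 × 10^-3 = 4.455 × 10^-4 mol
[BrO3^-]_dilute = 4.455 × 10^-4 / 0.01971 = 0.02260 mol/L
[BrO3^-]_original = 0.02260 × 500.0/25.33 = 0.4461 mol/L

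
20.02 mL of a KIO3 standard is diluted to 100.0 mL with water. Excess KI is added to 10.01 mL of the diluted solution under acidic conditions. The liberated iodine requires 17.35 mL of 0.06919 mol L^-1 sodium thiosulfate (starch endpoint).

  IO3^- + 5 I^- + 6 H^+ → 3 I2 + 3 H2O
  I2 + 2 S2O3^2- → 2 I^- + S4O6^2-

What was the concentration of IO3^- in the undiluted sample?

n(S2O3^2-) = 0.01735 × 0.06919 = 1.200 × 10^-3 mol
n(I2) = n(S2O3^2-)/2 = 6.002 × 10^-4 mol
From the 1:3 ratio, n(IO3^-) in the aliquot = 1/3 × 6.002 × 10^-4 = 2.001 × 10^-4 mol
[IO3^-]_dilute = 2.001 × 10^-4 / 0.01001 = 0.01999 mol/L
[IO3^-]_original = 0.01999 × 100.0/20.02 = 0.09984 mol/L

0.09984 mol/L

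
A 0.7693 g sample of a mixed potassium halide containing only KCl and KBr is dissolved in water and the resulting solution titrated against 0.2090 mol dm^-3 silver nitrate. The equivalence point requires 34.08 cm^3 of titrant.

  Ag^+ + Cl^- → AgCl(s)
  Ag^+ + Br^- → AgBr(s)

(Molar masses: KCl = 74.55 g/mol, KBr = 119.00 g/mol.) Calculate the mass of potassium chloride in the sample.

0.1313 g

n(AgNO3) = 0.03408 × 0.2090 = 7.123 × 10^-3 mol
Let x = n(KCl), y = n(KBr).
Titrant: 1x + 1y = 7.123 × 10^-3;  mass: 74.55x + 119.00y = 0.7693
Solving, x = 1.762 × 10^-3 mol, y = 5.361 × 10^-3 mol
mass of KCl = 1.762 × 10^-3 × 74.55 = 0.1313 g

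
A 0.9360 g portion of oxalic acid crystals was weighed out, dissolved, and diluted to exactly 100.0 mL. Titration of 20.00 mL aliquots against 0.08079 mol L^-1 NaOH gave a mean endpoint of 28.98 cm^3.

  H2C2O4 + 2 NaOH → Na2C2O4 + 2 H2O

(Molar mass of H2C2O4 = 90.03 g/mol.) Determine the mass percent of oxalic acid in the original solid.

n(NaOH) per titration = 0.02898 × 0.08079 = 2.341 × 10^-3 mol
From the 1:2 ratio, n(H2C2O4) in each aliquot = 1/2 × 2.341 × 10^-3 = 1.171 × 10^-3 mol
n(H2C2O4) in the whole flask = 1.171 × 10^-3 × 100.0/20.00 = 5.853 × 10^-3 mol
mass of H2C2O4 = 5.853 × 10^-3 × 90.03 = 0.5270 g
% H2C2O4 = 0.5270 / 0.9360 × 100 = 56.30 %

56.30 %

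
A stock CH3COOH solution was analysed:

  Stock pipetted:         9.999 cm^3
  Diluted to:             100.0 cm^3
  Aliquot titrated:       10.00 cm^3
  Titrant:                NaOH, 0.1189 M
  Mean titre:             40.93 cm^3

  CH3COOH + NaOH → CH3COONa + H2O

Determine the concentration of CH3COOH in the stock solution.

4.867 M

n(NaOH) = 0.04093 × 0.1189 = 4.867 × 10^-3 mol
n(CH3COOH) in the aliquot = 4.867 × 10^-3 mol (1:1 ratio)
[CH3COOH]_dilute = 4.867 × 10^-3 / 0.01000 = 0.4867 mol/L
Dilution factor = 100.0 / 9.999 = 10.00
[CH3COOH]_stock = 0.4867 × 10.00 = 4.867 mol/L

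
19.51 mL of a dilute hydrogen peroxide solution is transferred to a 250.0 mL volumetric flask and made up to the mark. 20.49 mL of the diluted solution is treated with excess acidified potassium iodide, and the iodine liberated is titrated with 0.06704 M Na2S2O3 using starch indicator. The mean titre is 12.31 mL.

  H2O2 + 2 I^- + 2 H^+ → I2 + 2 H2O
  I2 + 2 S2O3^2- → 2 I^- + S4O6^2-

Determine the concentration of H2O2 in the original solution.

0.2580 M

n(S2O3^2-) = 0.01231 × 0.06704 = 8.253 × 10^-4 mol
n(I2) = n(S2O3^2-)/2 = 4.126 × 10^-4 mol
n(H2O2) in the aliquot = 4.126 × 10^-4 mol (1:1 ratio)
[H2O2]_dilute = 4.126 × 10^-4 / 0.02049 = 0.02014 mol/L
[H2O2]_original = 0.02014 × 250.0/19.51 = 0.2580 mol/L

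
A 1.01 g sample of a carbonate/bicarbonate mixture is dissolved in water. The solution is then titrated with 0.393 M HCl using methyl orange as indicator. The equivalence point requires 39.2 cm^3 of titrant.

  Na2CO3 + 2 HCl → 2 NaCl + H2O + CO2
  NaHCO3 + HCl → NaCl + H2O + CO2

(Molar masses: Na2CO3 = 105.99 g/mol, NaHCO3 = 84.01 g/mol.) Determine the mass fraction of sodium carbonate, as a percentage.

48.1 %

n(HCl) = 0.0392 × 0.393 = 0.0154 mol
Let x = n(Na2CO3), y = n(NaHCO3).
Titrant: 2x + 1y = 0.0154;  mass: 105.99x + 84.01y = 1.01
Solving, x = 4.58 × 10^-3 mol, y = 6.24 × 10^-3 mol
mass of Na2CO3 = 4.58 × 10^-3 × 105.99 = 0.486 g
% Na2CO3 = 0.486 / 1.01 × 100 = 48.1 %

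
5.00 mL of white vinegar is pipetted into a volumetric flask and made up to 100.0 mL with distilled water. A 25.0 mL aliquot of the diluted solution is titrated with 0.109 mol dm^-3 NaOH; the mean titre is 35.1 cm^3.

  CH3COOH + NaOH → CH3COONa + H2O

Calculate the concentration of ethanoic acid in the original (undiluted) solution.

n(NaOH) = 0.0351 × 0.109 = 3.83 × 10^-3 mol
n(CH3COOH) in the aliquot = 3.83 × 10^-3 mol (1:1 ratio)
[CH3COOH]_dilute = 3.83 × 10^-3 / 0.0250 = 0.153 mol/L
Dilution factor = 100.0 / 5.00 = 20.00
[CH3COOH]_stock = 0.153 × 20.00 = 3.06 mol/L

3.06 mol/L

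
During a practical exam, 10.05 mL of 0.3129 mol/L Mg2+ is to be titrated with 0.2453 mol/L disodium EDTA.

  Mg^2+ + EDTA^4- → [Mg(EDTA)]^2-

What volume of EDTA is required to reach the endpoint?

12.82 mL

n(Mg2+) = 0.01005 L × 0.3129 mol/L = 3.145 × 10^-3 mol
n(EDTA) = 3.145 × 10^-3 mol (1:1 stoichiometry)
V(EDTA) = 3.145 × 10^-3 mol / 0.2453 mol/L = 0.01282 L = 12.82 mL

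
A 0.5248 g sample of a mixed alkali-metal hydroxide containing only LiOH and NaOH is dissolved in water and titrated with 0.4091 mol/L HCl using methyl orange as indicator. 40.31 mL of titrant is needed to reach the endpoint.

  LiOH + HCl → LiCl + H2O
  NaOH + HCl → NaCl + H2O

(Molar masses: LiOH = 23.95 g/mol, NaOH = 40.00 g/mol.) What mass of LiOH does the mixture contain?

0.2012 g

n(HCl) = 0.04031 × 0.4091 = 0.01649 mol
Let x = n(LiOH), y = n(NaOH).
Titrant: 1x + 1y = 0.01649;  mass: 23.95x + 40.00y = 0.5248
Solving, x = 8.401 × 10^-3 mol, y = 8.090 × 10^-3 mol
mass of LiOH = 8.401 × 10^-3 × 23.95 = 0.2012 g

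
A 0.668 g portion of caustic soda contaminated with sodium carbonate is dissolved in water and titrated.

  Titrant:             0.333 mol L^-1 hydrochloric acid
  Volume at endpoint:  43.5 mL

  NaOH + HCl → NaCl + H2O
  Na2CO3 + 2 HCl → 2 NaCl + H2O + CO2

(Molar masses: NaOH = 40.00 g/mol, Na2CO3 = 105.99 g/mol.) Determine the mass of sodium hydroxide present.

n(HCl) = 0.0435 × 0.333 = 0.0145 mol
Let x = n(NaOH), y = n(Na2CO3).
Titrant: 1x + 2y = 0.0145;  mass: 40.00x + 105.99y = 0.668
Solving, x = 7.67 × 10^-3 mol, y = 3.41 × 10^-3 mol
mass of NaOH = 7.67 × 10^-3 × 40.00 = 0.307 g

0.307 g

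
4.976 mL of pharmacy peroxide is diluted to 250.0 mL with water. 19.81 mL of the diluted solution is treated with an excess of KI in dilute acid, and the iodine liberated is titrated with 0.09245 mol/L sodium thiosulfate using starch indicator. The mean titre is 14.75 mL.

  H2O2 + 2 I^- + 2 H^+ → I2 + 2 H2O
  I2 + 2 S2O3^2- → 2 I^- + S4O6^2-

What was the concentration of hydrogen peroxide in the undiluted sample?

n(S2O3^2-) = 0.01475 × 0.09245 = 1.364 × 10^-3 mol
n(I2) = n(S2O3^2-)/2 = 6.818 × 10^-4 mol
n(H2O2) in the aliquot = 6.818 × 10^-4 mol (1:1 ratio)
[H2O2]_dilute = 6.818 × 10^-4 / 0.01981 = 0.03442 mol/L
[H2O2]_original = 0.03442 × 250.0/4.976 = 1.729 mol/L

1.729 mol/L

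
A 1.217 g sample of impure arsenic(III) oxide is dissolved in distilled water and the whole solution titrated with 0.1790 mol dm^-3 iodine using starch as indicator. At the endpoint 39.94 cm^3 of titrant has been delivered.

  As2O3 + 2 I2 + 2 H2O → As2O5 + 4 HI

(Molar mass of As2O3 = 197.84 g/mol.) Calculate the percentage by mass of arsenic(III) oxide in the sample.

n(I2) = 0.03994 L × 0.1790 mol/L = 7.149 × 10^-3 mol
From the 1:2 ratio, n(As2O3) = 1/2 × 7.149 × 10^-3 = 3.575 × 10^-3 mol
mass of As2O3 = 3.575 × 10^-3 × 197.84 g/mol = 0.7072 g
% As2O3 = 0.7072 / 1.217 × 100 = 58.11 %

58.11 %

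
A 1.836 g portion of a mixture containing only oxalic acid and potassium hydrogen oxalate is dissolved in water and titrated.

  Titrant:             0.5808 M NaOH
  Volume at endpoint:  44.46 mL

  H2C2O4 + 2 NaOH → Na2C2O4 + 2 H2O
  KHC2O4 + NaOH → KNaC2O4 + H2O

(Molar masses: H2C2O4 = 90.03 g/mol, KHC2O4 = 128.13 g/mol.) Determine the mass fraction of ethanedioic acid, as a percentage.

n(NaOH) = 0.04446 × 0.5808 = 0.02582 mol
Let x = n(H2C2O4), y = n(KHC2O4).
Titrant: 2x + 1y = 0.02582;  mass: 90.03x + 128.13y = 1.836
Solving, x = 8.859 × 10^-3 mol, y = 8.105 × 10^-3 mol
mass of H2C2O4 = 8.859 × 10^-3 × 90.03 = 0.7976 g
% H2C2O4 = 0.7976 / 1.836 × 100 = 43.44 %

43.44 %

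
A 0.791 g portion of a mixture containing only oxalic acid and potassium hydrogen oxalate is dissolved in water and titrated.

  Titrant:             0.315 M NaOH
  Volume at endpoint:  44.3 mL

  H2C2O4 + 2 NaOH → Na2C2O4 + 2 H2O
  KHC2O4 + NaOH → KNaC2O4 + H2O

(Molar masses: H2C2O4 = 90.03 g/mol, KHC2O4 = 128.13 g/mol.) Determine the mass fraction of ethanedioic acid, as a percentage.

68.3 %

n(NaOH) = 0.0443 × 0.315 = 0.0140 mol
Let x = n(H2C2O4), y = n(KHC2O4).
Titrant: 2x + 1y = 0.0140;  mass: 90.03x + 128.13y = 0.791
Solving, x = 6.00 × 10^-3 mol, y = 1.96 × 10^-3 mol
mass of H2C2O4 = 6.00 × 10^-3 × 90.03 = 0.540 g
% H2C2O4 = 0.540 / 0.791 × 100 = 68.3 %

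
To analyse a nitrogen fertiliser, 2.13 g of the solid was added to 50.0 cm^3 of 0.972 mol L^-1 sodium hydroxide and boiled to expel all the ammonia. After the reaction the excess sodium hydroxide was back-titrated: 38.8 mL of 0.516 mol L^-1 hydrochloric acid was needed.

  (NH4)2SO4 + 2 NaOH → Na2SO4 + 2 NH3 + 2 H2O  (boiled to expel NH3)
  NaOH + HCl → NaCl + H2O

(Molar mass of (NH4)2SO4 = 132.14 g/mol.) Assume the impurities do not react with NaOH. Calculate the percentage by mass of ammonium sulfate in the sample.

n(NaOH) added = 0.0500 × 0.972 = 0.0486 mol
n(HCl) used in back-titration = 0.0388 × 0.516 = 0.0200 mol
n(NaOH) left over = 0.0200 mol (1:1 ratio)
n(NaOH) consumed by analyte = 0.0486 − 0.0200 = 0.0286 mol
From the 1:2 ratio, n((NH4)2SO4) = 1/2 × 0.0286 = 0.0143 mol
mass of (NH4)2SO4 = 0.0143 × 132.14 = 1.89 g
% (NH4)2SO4 = 1.89 / 2.13 × 100 = 88.6 %

88.6 %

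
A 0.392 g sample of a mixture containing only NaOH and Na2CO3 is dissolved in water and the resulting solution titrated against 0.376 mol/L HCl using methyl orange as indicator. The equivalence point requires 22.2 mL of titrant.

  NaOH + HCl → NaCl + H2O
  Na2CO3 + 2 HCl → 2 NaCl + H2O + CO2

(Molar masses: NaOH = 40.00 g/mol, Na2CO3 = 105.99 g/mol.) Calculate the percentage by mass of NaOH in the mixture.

39.5 %

n(HCl) = 0.0222 × 0.376 = 8.35 × 10^-3 mol
Let x = n(NaOH), y = n(Na2CO3).
Titrant: 1x + 2y = 8.35 × 10^-3;  mass: 40.00x + 105.99y = 0.392
Solving, x = 3.88 × 10^-3 mol, y = 2.24 × 10^-3 mol
mass of NaOH = 3.88 × 10^-3 × 40.00 = 0.155 g
% NaOH = 0.155 / 0.392 × 100 = 39.5 %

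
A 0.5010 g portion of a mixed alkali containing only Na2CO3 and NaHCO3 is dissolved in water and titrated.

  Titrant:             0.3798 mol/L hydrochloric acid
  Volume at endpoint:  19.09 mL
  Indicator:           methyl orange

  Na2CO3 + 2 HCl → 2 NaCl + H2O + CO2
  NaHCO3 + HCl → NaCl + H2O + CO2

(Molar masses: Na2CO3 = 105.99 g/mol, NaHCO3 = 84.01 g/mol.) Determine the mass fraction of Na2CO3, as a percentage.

36.87 %

n(HCl) = 0.01909 × 0.3798 = 7.250 × 10^-3 mol
Let x = n(Na2CO3), y = n(NaHCO3).
Titrant: 2x + 1y = 7.250 × 10^-3;  mass: 105.99x + 84.01y = 0.5010
Solving, x = 1.743 × 10^-3 mol, y = 3.765 × 10^-3 mol
mass of Na2CO3 = 1.743 × 10^-3 × 105.99 = 0.1847 g
% Na2CO3 = 0.1847 / 0.5010 × 100 = 36.87 %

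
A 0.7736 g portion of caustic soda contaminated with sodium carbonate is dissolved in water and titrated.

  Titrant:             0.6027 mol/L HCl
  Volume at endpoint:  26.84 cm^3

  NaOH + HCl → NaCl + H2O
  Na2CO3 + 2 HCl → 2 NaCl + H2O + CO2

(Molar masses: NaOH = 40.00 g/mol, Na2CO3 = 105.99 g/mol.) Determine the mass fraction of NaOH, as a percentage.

33.29 %

n(HCl) = 0.02684 × 0.6027 = 0.01618 mol
Let x = n(NaOH), y = n(Na2CO3).
Titrant: 1x + 2y = 0.01618;  mass: 40.00x + 105.99y = 0.7736
Solving, x = 6.439 × 10^-3 mol, y = 4.869 × 10^-3 mol
mass of NaOH = 6.439 × 10^-3 × 40.00 = 0.2576 g
% NaOH = 0.2576 / 0.7736 × 100 = 33.29 %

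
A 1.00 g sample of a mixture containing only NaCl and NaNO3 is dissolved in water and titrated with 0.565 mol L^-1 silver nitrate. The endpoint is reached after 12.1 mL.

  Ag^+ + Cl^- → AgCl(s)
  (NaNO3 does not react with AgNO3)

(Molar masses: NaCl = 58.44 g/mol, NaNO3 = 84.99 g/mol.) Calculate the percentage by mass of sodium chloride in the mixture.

n(AgNO3) = 0.0121 × 0.565 = 6.84 × 10^-3 mol
Let x = n(NaCl), y = n(NaNO3).
Titrant: 1x = 6.84 × 10^-3;  mass: 58.44x + 84.99y = 1.00
Solving, x = 6.84 × 10^-3 mol, y = 7.07 × 10^-3 mol
mass of NaCl = 6.84 × 10^-3 × 58.44 = 0.400 g
% NaCl = 0.400 / 1.00 × 100 = 40.0 %

40.0 %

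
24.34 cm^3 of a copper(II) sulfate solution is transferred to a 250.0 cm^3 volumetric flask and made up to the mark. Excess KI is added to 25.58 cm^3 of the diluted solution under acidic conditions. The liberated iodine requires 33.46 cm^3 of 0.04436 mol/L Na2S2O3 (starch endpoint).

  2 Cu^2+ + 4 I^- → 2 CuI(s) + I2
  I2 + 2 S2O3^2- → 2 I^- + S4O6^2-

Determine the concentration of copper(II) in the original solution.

0.5960 mol/L

n(S2O3^2-) = 0.03346 × 0.04436 = 1.484 × 10^-3 mol
n(I2) = n(S2O3^2-)/2 = 7.421 × 10^-4 mol
From the 2:1 ratio, n(Cu2+) in the aliquot = 2/1 × 7.421 × 10^-4 = 1.484 × 10^-3 mol
[Cu2+]_dilute = 1.484 × 10^-3 / 0.02558 = 0.05803 mol/L
[Cu2+]_original = 0.05803 × 250.0/24.34 = 0.5960 mol/L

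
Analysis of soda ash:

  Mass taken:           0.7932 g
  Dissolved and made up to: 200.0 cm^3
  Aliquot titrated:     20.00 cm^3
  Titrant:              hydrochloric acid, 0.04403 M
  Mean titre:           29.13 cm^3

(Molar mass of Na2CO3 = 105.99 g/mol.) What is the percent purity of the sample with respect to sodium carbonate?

85.69 %

Na2CO3 + 2 HCl → 2 NaCl + H2O + CO2
n(HCl) per titration = 0.02913 × 0.04403 = 1.283 × 10^-3 mol
From the 1:2 ratio, n(Na2CO3) in each aliquot = 1/2 × 1.283 × 10^-3 = 6.413 × 10^-4 mol
n(Na2CO3) in the whole flask = 6.413 × 10^-4 × 200.0/20.00 = 6.413 × 10^-3 mol
mass of Na2CO3 = 6.413 × 10^-3 × 105.99 = 0.6797 g
% Na2CO3 = 0.6797 / 0.7932 × 100 = 85.69 %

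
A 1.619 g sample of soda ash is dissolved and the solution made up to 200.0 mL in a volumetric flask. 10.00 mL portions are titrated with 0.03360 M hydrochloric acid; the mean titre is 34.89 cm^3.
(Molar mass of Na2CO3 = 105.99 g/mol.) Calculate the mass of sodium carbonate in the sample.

Na2CO3 + 2 HCl → 2 NaCl + H2O + CO2
n(HCl) per titration = 0.03489 × 0.03360 = 1.172 × 10^-3 mol
From the 1:2 ratio, n(Na2CO3) in each aliquot = 1/2 × 1.172 × 10^-3 = 5.862 × 10^-4 mol
n(Na2CO3) in the whole flask = 5.862 × 10^-4 × 200.0/10.00 = 0.01172 mol
mass of Na2CO3 = 0.01172 × 105.99 = 1.243 g

1.243 g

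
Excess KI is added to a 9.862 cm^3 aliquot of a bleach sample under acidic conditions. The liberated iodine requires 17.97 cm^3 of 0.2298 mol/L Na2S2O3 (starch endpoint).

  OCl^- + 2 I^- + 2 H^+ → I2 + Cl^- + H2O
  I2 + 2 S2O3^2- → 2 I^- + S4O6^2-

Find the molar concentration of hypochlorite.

0.2094 mol/L

n(S2O3^2-) = 0.01797 × 0.2298 = 4.130 × 10^-3 mol
n(I2) = n(S2O3^2-)/2 = 2.065 × 10^-3 mol
n(OCl^-) in the aliquot = 2.065 × 10^-3 mol (1:1 ratio)
[OCl^-] = 2.065 × 10^-3 / 0.009862 = 0.2094 mol/L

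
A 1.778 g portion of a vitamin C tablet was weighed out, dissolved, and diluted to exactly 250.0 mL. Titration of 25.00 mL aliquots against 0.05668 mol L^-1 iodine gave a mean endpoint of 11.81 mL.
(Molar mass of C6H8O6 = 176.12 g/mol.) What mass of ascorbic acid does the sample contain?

1.179 g

C6H8O6 + I2 → C6H6O6 + 2 HI
n(I2) per titration = 0.01181 × 0.05668 = 6.694 × 10^-4 mol
n(C6H8O6) in each aliquot = 6.694 × 10^-4 mol (1:1 ratio)
n(C6H8O6) in the whole flask = 6.694 × 10^-4 × 250.0/25.00 = 6.694 × 10^-3 mol
mass of C6H8O6 = 6.694 × 10^-3 × 176.12 = 1.179 g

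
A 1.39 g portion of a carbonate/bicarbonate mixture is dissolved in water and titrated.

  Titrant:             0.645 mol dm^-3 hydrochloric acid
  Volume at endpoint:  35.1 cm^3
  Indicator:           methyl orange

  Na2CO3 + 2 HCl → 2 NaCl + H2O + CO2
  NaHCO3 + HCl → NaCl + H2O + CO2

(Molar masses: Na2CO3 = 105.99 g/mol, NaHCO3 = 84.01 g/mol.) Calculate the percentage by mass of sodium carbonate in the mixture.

n(HCl) = 0.0351 × 0.645 = 0.0226 mol
Let x = n(Na2CO3), y = n(NaHCO3).
Titrant: 2x + 1y = 0.0226;  mass: 105.99x + 84.01y = 1.39
Solving, x = 8.25 × 10^-3 mol, y = 6.13 × 10^-3 mol
mass of Na2CO3 = 8.25 × 10^-3 × 105.99 = 0.875 g
% Na2CO3 = 0.875 / 1.39 × 100 = 62.9 %

62.9 %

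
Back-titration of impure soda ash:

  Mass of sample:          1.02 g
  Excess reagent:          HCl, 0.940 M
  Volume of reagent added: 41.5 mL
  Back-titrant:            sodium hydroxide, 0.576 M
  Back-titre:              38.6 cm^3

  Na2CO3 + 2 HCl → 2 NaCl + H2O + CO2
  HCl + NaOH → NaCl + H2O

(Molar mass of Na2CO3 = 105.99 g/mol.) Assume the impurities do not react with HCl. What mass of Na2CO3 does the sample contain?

n(HCl) added = 0.0415 × 0.940 = 0.0390 mol
n(NaOH) used in back-titration = 0.0386 × 0.576 = 0.0222 mol
n(HCl) left over = 0.0222 mol (1:1 ratio)
n(HCl) consumed by analyte = 0.0390 − 0.0222 = 0.0168 mol
From the 1:2 ratio, n(Na2CO3) = 1/2 × 0.0168 = 8.39 × 10^-3 mol
mass of Na2CO3 = 8.39 × 10^-3 × 105.99 = 0.889 g

0.889 g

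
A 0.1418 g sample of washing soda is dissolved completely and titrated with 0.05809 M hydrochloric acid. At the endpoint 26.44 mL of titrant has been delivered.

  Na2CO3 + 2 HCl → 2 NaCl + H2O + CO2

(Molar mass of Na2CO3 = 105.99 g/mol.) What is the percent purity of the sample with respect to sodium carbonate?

n(HCl) = 0.02644 L × 0.05809 mol/L = 1.536 × 10^-3 mol
From the 1:2 ratio, n(Na2CO3) = 1/2 × 1.536 × 10^-3 = 7.679 × 10^-4 mol
mass of Na2CO3 = 7.679 × 10^-4 × 105.99 g/mol = 0.08139 g
% Na2CO3 = 0.08139 / 0.1418 × 100 = 57.40 %

57.40 %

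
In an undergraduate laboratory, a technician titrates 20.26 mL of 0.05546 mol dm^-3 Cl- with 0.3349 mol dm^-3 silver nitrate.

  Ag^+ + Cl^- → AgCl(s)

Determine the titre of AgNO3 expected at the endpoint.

n(Cl-) = 0.02026 L × 0.05546 mol/L = 1.124 × 10^-3 mol
n(AgNO3) = 1.124 × 10^-3 mol (1:1 stoichiometry)
V(AgNO3) = 1.124 × 10^-3 mol / 0.3349 mol/L = 0.003355 L = 3.355 mL

3.355 mL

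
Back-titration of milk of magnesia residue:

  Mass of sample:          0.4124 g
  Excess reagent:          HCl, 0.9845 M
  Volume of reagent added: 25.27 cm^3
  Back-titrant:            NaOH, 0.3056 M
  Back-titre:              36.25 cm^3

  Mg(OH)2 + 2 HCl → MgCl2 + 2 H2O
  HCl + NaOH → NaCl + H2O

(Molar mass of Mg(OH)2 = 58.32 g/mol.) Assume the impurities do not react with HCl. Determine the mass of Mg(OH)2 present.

n(HCl) added = 0.02527 × 0.9845 = 0.02488 mol
n(NaOH) used in back-titration = 0.03625 × 0.3056 = 0.01108 mol
n(HCl) left over = 0.01108 mol (1:1 ratio)
n(HCl) consumed by analyte = 0.02488 − 0.01108 = 0.01380 mol
From the 1:2 ratio, n(Mg(OH)2) = 1/2 × 0.01380 = 6.900 × 10^-3 mol
mass of Mg(OH)2 = 6.900 × 10^-3 × 58.32 = 0.4024 g

0.4024 g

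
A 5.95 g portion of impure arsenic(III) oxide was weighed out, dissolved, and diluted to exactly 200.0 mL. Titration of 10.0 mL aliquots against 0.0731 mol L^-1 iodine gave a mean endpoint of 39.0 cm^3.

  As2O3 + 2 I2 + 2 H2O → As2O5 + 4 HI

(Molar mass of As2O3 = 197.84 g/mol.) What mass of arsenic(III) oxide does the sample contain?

n(I2) per titration = 0.0390 × 0.0731 = 2.85 × 10^-3 mol
From the 1:2 ratio, n(As2O3) in each aliquot = 1/2 × 2.85 × 10^-3 = 1.43 × 10^-3 mol
n(As2O3) in the whole flask = 1.43 × 10^-3 × 200.0/10.0 = 0.0285 mol
mass of As2O3 = 0.0285 × 197.84 = 5.64 g

5.64 g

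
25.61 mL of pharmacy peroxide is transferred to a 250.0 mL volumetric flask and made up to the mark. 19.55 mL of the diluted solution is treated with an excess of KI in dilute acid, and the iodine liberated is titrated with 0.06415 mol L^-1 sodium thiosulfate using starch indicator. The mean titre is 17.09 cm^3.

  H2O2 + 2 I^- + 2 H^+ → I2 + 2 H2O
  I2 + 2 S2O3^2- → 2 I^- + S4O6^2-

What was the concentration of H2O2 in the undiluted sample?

0.2737 mol/L

n(S2O3^2-) = 0.01709 × 0.06415 = 1.096 × 10^-3 mol
n(I2) = n(S2O3^2-)/2 = 5.482 × 10^-4 mol
n(H2O2) in the aliquot = 5.482 × 10^-4 mol (1:1 ratio)
[H2O2]_dilute = 5.482 × 10^-4 / 0.01955 = 0.02804 mol/L
[H2O2]_original = 0.02804 × 250.0/25.61 = 0.2737 mol/L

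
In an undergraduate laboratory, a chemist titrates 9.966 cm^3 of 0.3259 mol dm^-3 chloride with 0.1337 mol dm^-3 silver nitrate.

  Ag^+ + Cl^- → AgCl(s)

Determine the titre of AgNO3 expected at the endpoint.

24.29 mL

n(Cl-) = 0.009966 L × 0.3259 mol/L = 3.248 × 10^-3 mol
n(AgNO3) = 3.248 × 10^-3 mol (1:1 stoichiometry)
V(AgNO3) = 3.248 × 10^-3 mol / 0.1337 mol/L = 0.02429 L = 24.29 mL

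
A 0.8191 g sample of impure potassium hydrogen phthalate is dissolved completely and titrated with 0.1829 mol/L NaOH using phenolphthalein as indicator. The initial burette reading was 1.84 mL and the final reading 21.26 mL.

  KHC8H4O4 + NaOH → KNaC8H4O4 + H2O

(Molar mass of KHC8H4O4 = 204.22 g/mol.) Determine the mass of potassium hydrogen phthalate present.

n(NaOH) = 0.01942 L × 0.1829 mol/L = 3.552 × 10^-3 mol
n(KHC8H4O4) = 3.552 × 10^-3 mol (1:1 ratio)
mass of KHC8H4O4 = 3.552 × 10^-3 × 204.22 g/mol = 0.7254 g

0.7254 g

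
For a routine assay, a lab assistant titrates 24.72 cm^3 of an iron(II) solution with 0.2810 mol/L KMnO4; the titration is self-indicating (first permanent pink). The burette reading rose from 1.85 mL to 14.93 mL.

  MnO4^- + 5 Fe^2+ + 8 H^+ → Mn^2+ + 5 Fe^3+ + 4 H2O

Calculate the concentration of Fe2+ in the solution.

0.7434 mol/L

n(KMnO4) = 0.01308 L × 0.2810 mol/L = 3.675 × 10^-3 mol
From the 5:1 mole ratio, n(Fe2+) = 5/1 × 3.675 × 10^-3 = 0.01838 mol
[Fe2+] = 0.01838 mol / 0.02472 L = 0.7434 mol/L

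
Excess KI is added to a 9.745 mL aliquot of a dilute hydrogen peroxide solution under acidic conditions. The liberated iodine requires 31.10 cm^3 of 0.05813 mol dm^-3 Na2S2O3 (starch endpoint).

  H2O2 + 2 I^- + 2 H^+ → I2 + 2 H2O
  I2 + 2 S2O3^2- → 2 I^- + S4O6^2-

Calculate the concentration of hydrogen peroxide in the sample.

n(S2O3^2-) = 0.03110 × 0.05813 = 1.808 × 10^-3 mol
n(I2) = n(S2O3^2-)/2 = 9.039 × 10^-4 mol
n(H2O2) in the aliquot = 9.039 × 10^-4 mol (1:1 ratio)
[H2O2] = 9.039 × 10^-4 / 0.009745 = 0.09276 mol/L

0.09276 mol/L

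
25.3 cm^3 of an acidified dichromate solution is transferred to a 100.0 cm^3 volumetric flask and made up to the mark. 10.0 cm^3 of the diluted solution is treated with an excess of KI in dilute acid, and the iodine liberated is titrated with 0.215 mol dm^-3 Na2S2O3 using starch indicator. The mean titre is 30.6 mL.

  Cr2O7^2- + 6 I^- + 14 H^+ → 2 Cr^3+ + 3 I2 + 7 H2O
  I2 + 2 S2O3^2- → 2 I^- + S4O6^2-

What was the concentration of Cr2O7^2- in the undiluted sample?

0.433 mol/L

n(S2O3^2-) = 0.0306 × 0.215 = 6.58 × 10^-3 mol
n(I2) = n(S2O3^2-)/2 = 3.29 × 10^-3 mol
From the 1:3 ratio, n(Cr2O7^2-) in the aliquot = 1/3 × 3.29 × 10^-3 = 1.10 × 10^-3 mol
[Cr2O7^2-]_dilute = 1.10 × 10^-3 / 0.0100 = 0.110 mol/L
[Cr2O7^2-]_original = 0.110 × 100.0/25.3 = 0.433 mol/L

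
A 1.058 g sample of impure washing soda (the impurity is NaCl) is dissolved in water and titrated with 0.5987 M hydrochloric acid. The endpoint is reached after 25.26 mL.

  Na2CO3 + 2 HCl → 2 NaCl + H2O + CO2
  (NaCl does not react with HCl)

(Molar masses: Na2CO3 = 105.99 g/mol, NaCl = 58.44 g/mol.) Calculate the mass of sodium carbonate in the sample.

n(HCl) = 0.02526 × 0.5987 = 0.01512 mol
Let x = n(Na2CO3), y = n(NaCl).
Titrant: 2x = 0.01512;  mass: 105.99x + 58.44y = 1.058
Solving, x = 7.562 × 10^-3 mol, y = 4.390 × 10^-3 mol
mass of Na2CO3 = 7.562 × 10^-3 × 105.99 = 0.8015 g

0.8015 g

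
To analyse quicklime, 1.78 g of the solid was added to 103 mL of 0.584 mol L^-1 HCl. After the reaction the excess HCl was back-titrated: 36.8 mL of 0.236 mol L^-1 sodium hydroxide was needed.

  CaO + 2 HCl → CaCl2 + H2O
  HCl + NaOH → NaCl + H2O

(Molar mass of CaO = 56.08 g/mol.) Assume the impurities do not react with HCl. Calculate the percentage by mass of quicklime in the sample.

n(HCl) added = 0.103 × 0.584 = 0.0602 mol
n(NaOH) used in back-titration = 0.0368 × 0.236 = 8.68 × 10^-3 mol
n(HCl) left over = 8.68 × 10^-3 mol (1:1 ratio)
n(HCl) consumed by analyte = 0.0602 − 8.68 × 10^-3 = 0.0515 mol
From the 1:2 ratio, n(CaO) = 1/2 × 0.0515 = 0.0257 mol
mass of CaO = 0.0257 × 56.08 = 1.44 g
% CaO = 1.44 / 1.78 × 100 = 81.1 %

81.1 %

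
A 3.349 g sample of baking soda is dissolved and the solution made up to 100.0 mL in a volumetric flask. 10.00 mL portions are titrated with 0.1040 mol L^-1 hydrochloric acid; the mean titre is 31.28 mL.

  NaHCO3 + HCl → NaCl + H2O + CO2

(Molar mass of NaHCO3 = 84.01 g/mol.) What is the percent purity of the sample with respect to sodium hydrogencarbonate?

81.60 %

n(HCl) per titration = 0.03128 × 0.1040 = 3.253 × 10^-3 mol
n(NaHCO3) in each aliquot = 3.253 × 10^-3 mol (1:1 ratio)
n(NaHCO3) in the whole flask = 3.253 × 10^-3 × 100.0/10.00 = 0.03253 mol
mass of NaHCO3 = 0.03253 × 84.01 = 2.733 g
% NaHCO3 = 2.733 / 3.349 × 100 = 81.60 %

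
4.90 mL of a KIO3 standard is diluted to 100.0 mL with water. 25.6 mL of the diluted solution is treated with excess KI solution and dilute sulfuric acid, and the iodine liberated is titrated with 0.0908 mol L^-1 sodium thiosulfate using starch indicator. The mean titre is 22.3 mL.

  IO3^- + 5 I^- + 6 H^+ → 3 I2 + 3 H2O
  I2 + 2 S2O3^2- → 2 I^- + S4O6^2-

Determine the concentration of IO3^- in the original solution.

0.269 mol/L

n(S2O3^2-) = 0.0223 × 0.0908 = 2.02 × 10^-3 mol
n(I2) = n(S2O3^2-)/2 = 1.01 × 10^-3 mol
From the 1:3 ratio, n(IO3^-) in the aliquot = 1/3 × 1.01 × 10^-3 = 3.37 × 10^-4 mol
[IO3^-]_dilute = 3.37 × 10^-4 / 0.0256 = 0.0132 mol/L
[IO3^-]_original = 0.0132 × 100.0/4.90 = 0.269 mol/L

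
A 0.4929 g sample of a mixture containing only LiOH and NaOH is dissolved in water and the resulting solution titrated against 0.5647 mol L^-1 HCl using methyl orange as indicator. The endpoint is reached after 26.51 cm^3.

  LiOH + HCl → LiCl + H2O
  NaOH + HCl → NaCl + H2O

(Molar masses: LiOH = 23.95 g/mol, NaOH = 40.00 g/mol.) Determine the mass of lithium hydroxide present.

n(HCl) = 0.02651 × 0.5647 = 0.01497 mol
Let x = n(LiOH), y = n(NaOH).
Titrant: 1x + 1y = 0.01497;  mass: 23.95x + 40.00y = 0.4929
Solving, x = 6.599 × 10^-3 mol, y = 8.372 × 10^-3 mol
mass of LiOH = 6.599 × 10^-3 × 23.95 = 0.1580 g

0.1580 g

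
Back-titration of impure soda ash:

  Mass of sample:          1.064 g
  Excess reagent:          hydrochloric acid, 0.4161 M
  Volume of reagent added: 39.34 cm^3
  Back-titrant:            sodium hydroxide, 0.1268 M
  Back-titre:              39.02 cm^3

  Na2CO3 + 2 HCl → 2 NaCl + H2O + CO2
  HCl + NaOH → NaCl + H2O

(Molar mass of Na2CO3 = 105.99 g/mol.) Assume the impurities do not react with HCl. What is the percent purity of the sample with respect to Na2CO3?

56.89 %

n(HCl) added = 0.03934 × 0.4161 = 0.01637 mol
n(NaOH) used in back-titration = 0.03902 × 0.1268 = 4.948 × 10^-3 mol
n(HCl) left over = 4.948 × 10^-3 mol (1:1 ratio)
n(HCl) consumed by analyte = 0.01637 − 4.948 × 10^-3 = 0.01142 mol
From the 1:2 ratio, n(Na2CO3) = 1/2 × 0.01142 = 5.711 × 10^-3 mol
mass of Na2CO3 = 5.711 × 10^-3 × 105.99 = 0.6053 g
% Na2CO3 = 0.6053 / 1.064 × 100 = 56.89 %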